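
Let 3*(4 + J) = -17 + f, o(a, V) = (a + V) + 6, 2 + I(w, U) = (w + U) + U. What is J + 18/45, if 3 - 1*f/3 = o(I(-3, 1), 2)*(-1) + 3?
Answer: -64/15 ≈ -4.2667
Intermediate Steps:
I(w, U) = -2 + w + 2*U (I(w, U) = -2 + ((w + U) + U) = -2 + ((U + w) + U) = -2 + (w + 2*U) = -2 + w + 2*U)
o(a, V) = 6 + V + a (o(a, V) = (V + a) + 6 = 6 + V + a)
f = 15 (f = 9 - 3*((6 + 2 + (-2 - 3 + 2*1))*(-1) + 3) = 9 - 3*((6 + 2 + (-2 - 3 + 2))*(-1) + 3) = 9 - 3*((6 + 2 - 3)*(-1) + 3) = 9 - 3*(5*(-1) + 3) = 9 - 3*(-5 + 3) = 9 - 3*(-2) = 9 + 6 = 15)
J = -14/3 (J = -4 + (-17 + 15)/3 = -4 + (⅓)*(-2) = -4 - ⅔ = -14/3 ≈ -4.6667)
J + 18/45 = -14/3 + 18/45 = -14/3 + (1/45)*18 = -14/3 + ⅖ = -64/15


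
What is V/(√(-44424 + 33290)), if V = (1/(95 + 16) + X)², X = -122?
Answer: -183358681*I*√11134/137182014 ≈ -141.04*I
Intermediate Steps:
V = 183358681/12321 (V = (1/(95 + 16) - 122)² = (1/111 - 122)² = (-13541/111)² = 183358681/12321 ≈ 14882.)
V/(√(-44424 + 33290)) = 183358681/(12321*(√(-44424 + 33290))) = 183358681/(12321*(√(-11134))) = 183358681/(12321*((I*√11134))) = 183358681*(-I*√11134/11134)/12321 = -183358681*I*√11134/137182014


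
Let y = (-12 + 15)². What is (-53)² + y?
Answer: 2818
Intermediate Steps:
y = 9 (y = 3² = 9)
(-53)² + y = (-53)² + 9 = 2809 + 9 = 2818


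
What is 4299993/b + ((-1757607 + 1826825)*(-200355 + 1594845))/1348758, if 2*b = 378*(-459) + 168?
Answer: 464423849391347/6494044977 ≈ 71515.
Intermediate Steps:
b = -86667 (b = (378*(-459) + 168)/2 = (-173502 + 168)/2 = (½)*(-173334) = -86667)
4299993/b + ((-1757607 + 1826825)*(-200355 + 1594845))/1348758 = 4299993/(-86667) + ((-1757607 + 1826825)*(-200355 + 1594845))/1348758 = 4299993*(-1/86667) + (69218*1394490)*(1/1348758) = -1433331/28889 + 96523808820*(1/1348758) = -1433331/28889 + 16087301470/224793 = 464423849391347/6494044977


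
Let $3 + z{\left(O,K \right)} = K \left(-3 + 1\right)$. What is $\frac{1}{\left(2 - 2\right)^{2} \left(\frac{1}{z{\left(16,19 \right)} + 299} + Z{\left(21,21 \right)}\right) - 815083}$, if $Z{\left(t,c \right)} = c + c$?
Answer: $- \frac{1}{815083} \approx -1.2269 \cdot 10^{-6}$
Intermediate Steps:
$Z{\left(t,c \right)} = 2 c$
$z{\left(O,K \right)} = -3 - 2 K$ ($z{\left(O,K \right)} = -3 + K \left(-3 + 1\right) = -3 + K \left(-2\right) = -3 - 2 K$)
$\frac{1}{\left(2 - 2\right)^{2} \left(\frac{1}{z{\left(16,19 \right)} + 299} + Z{\left(21,21 \right)}\right) - 815083} = \frac{1}{\left(2 - 2\right)^{2} \left(\frac{1}{\left(-3 - 38\right) + 299} + 2 \cdot 21\right) - 815083} = \frac{1}{0^{2} \left(\frac{1}{\left(-3 - 38\right) + 299} + 42\right) - 815083} = \frac{1}{0 \left(\frac{1}{-41 + 299} + 42\right) - 815083} = \frac{1}{0 \left(\frac{1}{258} + 42\right) - 815083} = \frac{1}{0 \cdot \frac{10837}{258} - 815083} = \frac{1}{0 - 815083} = \frac{1}{-815083} = - \frac{1}{815083}$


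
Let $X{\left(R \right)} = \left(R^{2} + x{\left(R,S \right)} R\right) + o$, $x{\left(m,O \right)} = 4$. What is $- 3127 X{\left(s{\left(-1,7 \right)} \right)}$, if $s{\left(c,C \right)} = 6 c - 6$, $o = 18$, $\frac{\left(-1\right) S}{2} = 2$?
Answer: $-356478$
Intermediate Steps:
$S = -4$ ($S = \left(-2\right) 2 = -4$)
$s{\left(c,C \right)} = -6 + 6 c$
$X{\left(R \right)} = 18 + R^{2} + 4 R$ ($X{\left(R \right)} = \left(R^{2} + 4 R\right) + 18 = 18 + R^{2} + 4 R$)
$- 3127 X{\left(s{\left(-1,7 \right)} \right)} = - 3127 \left(18 + \left(-6 + 6 \left(-1\right)\right)^{2} + 4 \left(-6 + 6 \left(-1\right)\right)\right) = - 3127 \left(18 + \left(-6 - 6\right)^{2} + 4 \left(-6 - 6\right)\right) = - 3127 \left(18 + \left(-12\right)^{2} + 4 \left(-12\right)\right) = - 3127 \left(18 + 144 - 48\right) = \left(-3127\right) 114 = -356478$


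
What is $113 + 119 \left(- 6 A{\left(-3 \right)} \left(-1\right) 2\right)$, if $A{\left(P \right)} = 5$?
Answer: $7253$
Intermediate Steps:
$113 + 119 \left(- 6 A{\left(-3 \right)} \left(-1\right) 2\right) = 113 + 119 \left(- 6 \cdot 5 \left(-1\right) 2\right) = 113 + 119 \left(- 6 \left(\left(-5\right) 2\right)\right) = 113 + 119 \left(\left(-6\right) \left(-10\right)\right) = 113 + 119 \cdot 60 = 113 + 7140 = 7253$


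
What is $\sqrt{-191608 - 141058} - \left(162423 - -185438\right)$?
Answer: $-347861 + i \sqrt{332666} \approx -3.4786 \cdot 10^{5} + 576.77 i$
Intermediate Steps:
$\sqrt{-191608 - 141058} - \left(162423 - -185438\right) = \sqrt{-332666} - \left(162423 + 185438\right) = i \sqrt{332666} - 347861 = -347861 + i \sqrt{332666}$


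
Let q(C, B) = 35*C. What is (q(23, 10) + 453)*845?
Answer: 1063010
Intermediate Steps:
(q(23, 10) + 453)*845 = (35*23 + 453)*845 = (805 + 453)*845 = 1258*845 = 1063010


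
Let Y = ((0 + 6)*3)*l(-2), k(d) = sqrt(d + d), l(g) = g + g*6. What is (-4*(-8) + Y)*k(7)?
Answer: -220*sqrt(14) ≈ -823.17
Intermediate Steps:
l(g) = 7*g (l(g) = g + 6*g = 7*g)
k(d) = sqrt(2)*sqrt(d) (k(d) = sqrt(2*d) = sqrt(2)*sqrt(d))
Y = -252 (Y = ((0 + 6)*3)*(7*(-2)) = (6*3)*(-14) = 18*(-14) = -252)
(-4*(-8) + Y)*k(7) = (-4*(-8) - 252)*(sqrt(2)*sqrt(7)) = (32 - 252)*sqrt(14) = -220*sqrt(14)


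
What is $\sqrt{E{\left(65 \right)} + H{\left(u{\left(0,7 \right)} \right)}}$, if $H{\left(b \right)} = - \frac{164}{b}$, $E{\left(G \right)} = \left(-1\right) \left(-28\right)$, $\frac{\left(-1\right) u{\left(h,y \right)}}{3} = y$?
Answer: $\frac{4 \sqrt{987}}{21} \approx 5.9841$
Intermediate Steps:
$u{\left(h,y \right)} = - 3 y$
$E{\left(G \right)} = 28$
$\sqrt{E{\left(65 \right)} + H{\left(u{\left(0,7 \right)} \right)}} = \sqrt{28 - \frac{164}{\left(-3\right) 7}} = \sqrt{28 - \frac{164}{-21}} = \sqrt{28 - - \frac{164}{21}} = \sqrt{28 + \frac{164}{21}} = \sqrt{\frac{752}{21}} = \frac{4 \sqrt{987}}{21}$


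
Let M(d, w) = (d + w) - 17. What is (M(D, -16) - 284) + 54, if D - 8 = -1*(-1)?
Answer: -254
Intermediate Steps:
D = 9 (D = 8 - 1*(-1) = 8 + 1 = 9)
M(d, w) = -17 + d + w
(M(D, -16) - 284) + 54 = ((-17 + 9 - 16) - 284) + 54 = (-24 - 284) + 54 = -308 + 54 = -254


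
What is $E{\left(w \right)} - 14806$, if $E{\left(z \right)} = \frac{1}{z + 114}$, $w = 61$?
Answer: $- \frac{2591049}{175} \approx -14806.0$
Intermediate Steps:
$E{\left(z \right)} = \frac{1}{114 + z}$
$E{\left(w \right)} - 14806 = \frac{1}{114 + 61} - 14806 = \frac{1}{175} - 14806 = - \frac{2591049}{175}$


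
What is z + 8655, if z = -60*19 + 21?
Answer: 7536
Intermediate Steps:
z = -1119 (z = -1140 + 21 = -1119)
z + 8655 = -1119 + 8655 = 7536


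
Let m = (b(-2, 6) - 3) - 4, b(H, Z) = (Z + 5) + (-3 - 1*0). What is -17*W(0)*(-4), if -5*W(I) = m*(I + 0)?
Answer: 0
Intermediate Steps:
b(H, Z) = 2 + Z (b(H, Z) = (5 + Z) + (-3 + 0) = (5 + Z) - 3 = 2 + Z)
m = 1 (m = ((2 + 6) - 3) - 4 = (8 - 3) - 4 = 5 - 4 = 1)
W(I) = -I/5 (W(I) = -(I + 0)/5 = -I/5)
-17*W(0)*(-4) = -(-17)*0/5*(-4) = -17*0*(-4) = 0*(-4) = 0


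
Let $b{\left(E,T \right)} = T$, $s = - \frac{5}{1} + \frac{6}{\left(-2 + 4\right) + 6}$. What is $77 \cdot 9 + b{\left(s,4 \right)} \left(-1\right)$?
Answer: $689$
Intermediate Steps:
$s = - \frac{17}{4}$ ($s = \left(-5\right) 1 + \frac{6}{2 + 6} = -5 + \frac{6}{8} = -5 + 6 \cdot \frac{1}{8} = -5 + \frac{3}{4} = - \frac{17}{4} \approx -4.25$)
$77 \cdot 9 + b{\left(s,4 \right)} \left(-1\right) = 77 \cdot 9 + 4 \left(-1\right) = 693 - 4 = 689$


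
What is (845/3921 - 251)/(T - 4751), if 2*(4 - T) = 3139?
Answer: 1966652/49533993 ≈ 0.039703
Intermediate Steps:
T = -3131/2 (T = 4 - ½*3139 = 4 - 3139/2 = -3131/2 ≈ -1565.5)
(845/3921 - 251)/(T - 4751) = (845/3921 - 251)/(-3131/2 - 4751) = (845*(1/3921) - 251)/(-12633/2) = (845/3921 - 251)*(-2/12633) = -983326/3921*(-2/12633) = 1966652/49533993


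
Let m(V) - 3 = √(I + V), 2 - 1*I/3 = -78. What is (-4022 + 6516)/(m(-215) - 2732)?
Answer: -1247/1362 ≈ -0.91557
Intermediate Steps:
I = 240 (I = 6 - 3*(-78) = 6 + 234 = 240)
m(V) = 3 + √(240 + V)
(-4022 + 6516)/(m(-215) - 2732) = (-4022 + 6516)/((3 + √(240 - 215)) - 2732) = 2494/((3 + √25) - 2732) = 2494/((3 + 5) - 2732) = 2494/(8 - 2732) = 2494/(-2724) = 2494*(-1/2724) = -1247/1362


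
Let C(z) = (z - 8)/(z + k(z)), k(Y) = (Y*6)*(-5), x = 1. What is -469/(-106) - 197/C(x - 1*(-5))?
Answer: -1816265/106 ≈ -17135.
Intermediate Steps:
k(Y) = -30*Y (k(Y) = (6*Y)*(-5) = -30*Y)
C(z) = -(-8 + z)/(29*z) (C(z) = (z - 8)/(z - 30*z) = (-8 + z)/((-29*z)) = (-8 + z)*(-1/(29*z)) = -(-8 + z)/(29*z))
-469/(-106) - 197/C(x - 1*(-5)) = -469/(-106) - 197*29*(1 - 1*(-5))/(8 - (1 - 1*(-5))) = -469*(-1/106) - 197*29*(1 + 5)/(8 - (1 + 5)) = 469/106 - 197*174/(8 - 1*6) = 469/106 - 197*174/(8 - 6) = 469/106 - 197/((1/29)*(1/6)*2) = 469/106 - 197/1/87 = 469/106 - 197*87 = 469/106 - 17139 = -1816265/106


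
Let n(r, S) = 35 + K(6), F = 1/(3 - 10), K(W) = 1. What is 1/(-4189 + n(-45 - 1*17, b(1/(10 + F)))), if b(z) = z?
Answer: -1/4153 ≈ -0.00024079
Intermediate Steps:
F = -1/7 (F = 1/(-7) = -1/7 ≈ -0.14286)
n(r, S) = 36 (n(r, S) = 35 + 1 = 36)
1/(-4189 + n(-45 - 1*17, b(1/(10 + F)))) = 1/(-4189 + 36) = 1/(-4153) = -1/4153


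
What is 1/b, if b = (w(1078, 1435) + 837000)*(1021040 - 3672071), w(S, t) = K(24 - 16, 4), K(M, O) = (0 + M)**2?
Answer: -1/2219082612984 ≈ -4.5064e-13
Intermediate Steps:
K(M, O) = M**2
w(S, t) = 64 (w(S, t) = (24 - 16)**2 = 8**2 = 64)
b = -2219082612984 (b = (64 + 837000)*(1021040 - 3672071) = 837064*(-2651031) = -2219082612984)
1/b = 1/(-2219082612984) = -1/2219082612984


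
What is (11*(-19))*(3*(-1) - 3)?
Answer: 1254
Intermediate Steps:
(11*(-19))*(3*(-1) - 3) = -209*(-3 - 3) = -209*(-6) = 1254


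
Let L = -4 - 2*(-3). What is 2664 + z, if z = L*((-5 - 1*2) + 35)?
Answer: 2720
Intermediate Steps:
L = 2 (L = -4 + 6 = 2)
z = 56 (z = 2*((-5 - 1*2) + 35) = 2*((-5 - 2) + 35) = 2*(-7 + 35) = 2*28 = 56)
2664 + z = 2664 + 56 = 2720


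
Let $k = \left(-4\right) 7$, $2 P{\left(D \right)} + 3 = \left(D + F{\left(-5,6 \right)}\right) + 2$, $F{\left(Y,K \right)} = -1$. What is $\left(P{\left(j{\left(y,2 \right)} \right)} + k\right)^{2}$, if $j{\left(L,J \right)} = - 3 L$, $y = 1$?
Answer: $\frac{3721}{4} \approx 930.25$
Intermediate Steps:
$P{\left(D \right)} = -1 + \frac{D}{2}$ ($P{\left(D \right)} = - \frac{3}{2} + \frac{\left(D - 1\right) + 2}{2} = - \frac{3}{2} + \frac{\left(-1 + D\right) + 2}{2} = - \frac{3}{2} + \frac{1 + D}{2} = - \frac{3}{2} + \left(\frac{1}{2} + \frac{D}{2}\right) = -1 + \frac{D}{2}$)
$k = -28$
$\left(P{\left(j{\left(y,2 \right)} \right)} + k\right)^{2} = \left(\left(-1 + \frac{\left(-3\right) 1}{2}\right) - 28\right)^{2} = \left(\left(-1 + \frac{1}{2} \left(-3\right)\right) - 28\right)^{2} = \left(\left(-1 - \frac{3}{2}\right) - 28\right)^{2} = \left(- \frac{5}{2} - 28\right)^{2} = \left(- \frac{61}{2}\right)^{2} = \frac{3721}{4}$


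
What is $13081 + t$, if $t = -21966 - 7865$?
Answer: $-16750$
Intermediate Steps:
$t = -29831$
$13081 + t = 13081 - 29831 = -16750$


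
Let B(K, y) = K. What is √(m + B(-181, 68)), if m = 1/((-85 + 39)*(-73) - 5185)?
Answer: 8*I*√1048901/609 ≈ 13.454*I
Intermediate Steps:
m = -1/1827 (m = 1/(-46*(-73) - 5185) = 1/(3358 - 5185) = 1/(-1827) = -1/1827 ≈ -0.00054735)
√(m + B(-181, 68)) = √(-1/1827 - 181) = √(-330688/1827) = 8*I*√1048901/609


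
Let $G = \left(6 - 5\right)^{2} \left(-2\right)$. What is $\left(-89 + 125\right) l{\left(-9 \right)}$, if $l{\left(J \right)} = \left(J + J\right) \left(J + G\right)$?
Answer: $7128$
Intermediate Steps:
$G = -2$ ($G = 1^{2} \left(-2\right) = 1 \left(-2\right) = -2$)
$l{\left(J \right)} = 2 J \left(-2 + J\right)$ ($l{\left(J \right)} = \left(J + J\right) \left(J - 2\right) = 2 J \left(-2 + J\right)$)
$\left(-89 + 125\right) l{\left(-9 \right)} = \left(-89 + 125\right) 2 \left(-9\right) \left(-2 - 9\right) = 36 \cdot 2 \left(-9\right) \left(-11\right) = 36 \cdot 198 = 7128$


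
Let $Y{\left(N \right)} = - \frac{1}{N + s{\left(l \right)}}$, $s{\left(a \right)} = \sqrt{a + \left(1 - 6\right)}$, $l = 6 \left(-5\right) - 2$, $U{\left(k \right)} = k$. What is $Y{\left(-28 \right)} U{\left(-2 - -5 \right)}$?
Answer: $\frac{84}{821} + \frac{3 i \sqrt{37}}{821} \approx 0.10231 + 0.022227 i$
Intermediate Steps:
$l = -32$ ($l = -30 - 2 = -32$)
$s{\left(a \right)} = \sqrt{-5 + a}$ ($s{\left(a \right)} = \sqrt{a + \left(1 - 6\right)} = \sqrt{a - 5} = \sqrt{-5 + a}$)
$Y{\left(N \right)} = - \frac{1}{N + i \sqrt{37}}$ ($Y{\left(N \right)} = - \frac{1}{N + \sqrt{-5 - 32}} = - \frac{1}{N + \sqrt{-37}} = - \frac{1}{N + i \sqrt{37}}$)
$Y{\left(-28 \right)} U{\left(-2 - -5 \right)} = - \frac{1}{-28 + i \sqrt{37}} \left(-2 - -5\right) = - \frac{1}{-28 + i \sqrt{37}} \left(-2 + 5\right) = - \frac{1}{-28 + i \sqrt{37}} \cdot 3 = - \frac{3}{-28 + i \sqrt{37}}$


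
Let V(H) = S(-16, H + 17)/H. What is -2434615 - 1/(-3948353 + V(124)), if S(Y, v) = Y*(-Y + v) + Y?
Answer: -297995841288594/122399575 ≈ -2.4346e+6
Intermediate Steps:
S(Y, v) = Y + Y*(v - Y) (S(Y, v) = Y*(v - Y) + Y = Y + Y*(v - Y))
V(H) = (-544 - 16*H)/H (V(H) = (-16*(1 + (H + 17) - 1*(-16)))/H = (-16*(1 + (17 + H) + 16))/H = (-16*(34 + H))/H = (-544 - 16*H)/H)
-2434615 - 1/(-3948353 + V(124)) = -2434615 - 1/(-3948353 + (-16 - 544/124)) = -2434615 - 1/(-3948353 + (-16 - 544*1/124)) = -2434615 - 1/(-3948353 + (-16 - 136/31)) = -2434615 - 1/(-3948353 - 632/31) = -2434615 - 1/(-122399575/31) = -2434615 - 1*(-31/122399575) = -2434615 + 31/122399575 = -297995841288594/122399575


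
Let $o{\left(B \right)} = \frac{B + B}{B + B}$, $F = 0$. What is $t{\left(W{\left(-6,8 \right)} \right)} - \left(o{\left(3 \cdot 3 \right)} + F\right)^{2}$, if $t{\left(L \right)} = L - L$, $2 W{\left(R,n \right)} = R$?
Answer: $-1$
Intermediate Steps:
$W{\left(R,n \right)} = \frac{R}{2}$
$t{\left(L \right)} = 0$
$o{\left(B \right)} = 1$ ($o{\left(B \right)} = \frac{2 B}{2 B} = 2 B \frac{1}{2 B} = 1$)
$t{\left(W{\left(-6,8 \right)} \right)} - \left(o{\left(3 \cdot 3 \right)} + F\right)^{2} = 0 - \left(1 + 0\right)^{2} = 0 - 1^{2} = 0 - 1 = -1$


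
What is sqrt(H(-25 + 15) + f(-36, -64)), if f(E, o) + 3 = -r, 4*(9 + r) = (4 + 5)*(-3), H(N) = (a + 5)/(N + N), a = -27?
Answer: sqrt(1385)/10 ≈ 3.7216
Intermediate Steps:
H(N) = -11/N (H(N) = (-27 + 5)/(N + N) = -22*1/(2*N) = -11/N)
r = -63/4 (r = -9 + ((4 + 5)*(-3))/4 = -9 + (9*(-3))/4 = -9 + (1/4)*(-27) = -9 - 27/4 = -63/4 ≈ -15.750)
f(E, o) = 51/4 (f(E, o) = -3 - 1*(-63/4) = -3 + 63/4 = 51/4)
sqrt(H(-25 + 15) + f(-36, -64)) = sqrt(-11/(-25 + 15) + 51/4) = sqrt(-11/(-10) + 51/4) = sqrt(-11*(-1/10) + 51/4) = sqrt(11/10 + 51/4) = sqrt(277/20) = sqrt(1385)/10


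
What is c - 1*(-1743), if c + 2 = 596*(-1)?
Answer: 1145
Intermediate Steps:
c = -598 (c = -2 + 596*(-1) = -2 - 596 = -598)
c - 1*(-1743) = -598 - 1*(-1743) = -598 + 1743 = 1145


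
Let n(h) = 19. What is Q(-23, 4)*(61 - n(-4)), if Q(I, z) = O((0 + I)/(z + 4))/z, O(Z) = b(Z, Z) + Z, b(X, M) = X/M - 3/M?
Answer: -3213/368 ≈ -8.7310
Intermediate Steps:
b(X, M) = -3/M + X/M
O(Z) = Z + (-3 + Z)/Z (O(Z) = (-3 + Z)/Z + Z = Z + (-3 + Z)/Z)
Q(I, z) = (1 + I/(4 + z) - 3*(4 + z)/I)/z (Q(I, z) = (1 + (0 + I)/(z + 4) - 3*(z + 4)/(0 + I))/z = (1 + I/(4 + z) - 3*(4 + z)/I)/z)
Q(-23, 4)*(61 - n(-4)) = (((-23)**2 + (4 + 4)*(-12 - 23 - 3*4))/(-23*4*(4 + 4)))*(61 - 1*19) = (-1/23*1/4*(529 + 8*(-12 - 23 - 12))/8)*(61 - 19) = -1/23*1/4*1/8*(529 + 8*(-47))*42 = -1/23*1/4*1/8*(529 - 376)*42 = -1/23*1/4*1/8*153*42 = -153/736*42 = -3213/368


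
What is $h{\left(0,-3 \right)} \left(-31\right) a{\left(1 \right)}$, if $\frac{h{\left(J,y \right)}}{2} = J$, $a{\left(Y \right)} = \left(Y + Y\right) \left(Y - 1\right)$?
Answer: $0$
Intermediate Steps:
$a{\left(Y \right)} = 2 Y \left(-1 + Y\right)$
$h{\left(J,y \right)} = 2 J$
$h{\left(0,-3 \right)} \left(-31\right) a{\left(1 \right)} = 2 \cdot 0 \left(-31\right) 2 \cdot 1 \left(-1 + 1\right) = 0 \left(-31\right) 2 \cdot 1 \cdot 0 = 0 \cdot 0 = 0$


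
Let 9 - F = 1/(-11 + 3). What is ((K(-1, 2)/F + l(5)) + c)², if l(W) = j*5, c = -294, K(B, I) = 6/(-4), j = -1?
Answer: 476941921/5329 ≈ 89499.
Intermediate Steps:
F = 73/8 (F = 9 - 1/(-11 + 3) = 9 - 1/(-8) = 9 - 1*(-⅛) = 9 + ⅛ = 73/8 ≈ 9.1250)
K(B, I) = -3/2 (K(B, I) = 6*(-¼) = -3/2)
l(W) = -5 (l(W) = -1*5 = -5)
((K(-1, 2)/F + l(5)) + c)² = ((-3/(2*73/8) - 5) - 294)² = ((-3/2*8/73 - 5) - 294)² = ((-12/73 - 5) - 294)² = (-377/73 - 294)² = (-21839/73)² = 476941921/5329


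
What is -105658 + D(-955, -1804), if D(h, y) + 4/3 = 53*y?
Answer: -603814/3 ≈ -2.0127e+5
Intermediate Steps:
D(h, y) = -4/3 + 53*y
-105658 + D(-955, -1804) = -105658 + (-4/3 + 53*(-1804)) = -105658 + (-4/3 - 95612) = -105658 - 286840/3 = -603814/3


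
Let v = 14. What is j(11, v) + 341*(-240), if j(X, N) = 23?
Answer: -81817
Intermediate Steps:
j(11, v) + 341*(-240) = 23 + 341*(-240) = 23 - 81840 = -81817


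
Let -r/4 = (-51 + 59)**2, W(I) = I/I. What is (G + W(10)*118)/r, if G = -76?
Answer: -21/128 ≈ -0.16406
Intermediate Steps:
W(I) = 1
r = -256 (r = -4*(-51 + 59)**2 = -4*8**2 = -4*64 = -256)
(G + W(10)*118)/r = (-76 + 1*118)/(-256) = (-76 + 118)*(-1/256) = 42*(-1/256) = -21/128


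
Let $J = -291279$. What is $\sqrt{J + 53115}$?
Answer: $2 i \sqrt{59541} \approx 488.02 i$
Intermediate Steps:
$\sqrt{J + 53115} = \sqrt{-291279 + 53115} = \sqrt{-238164} = 2 i \sqrt{59541}$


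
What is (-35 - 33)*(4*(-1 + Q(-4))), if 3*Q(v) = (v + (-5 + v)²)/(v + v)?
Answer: 3434/3 ≈ 1144.7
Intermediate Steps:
Q(v) = (v + (-5 + v)²)/(6*v) (Q(v) = ((v + (-5 + v)²)/(v + v))/3 = ((v + (-5 + v)²)/((2*v)))/3 = ((v + (-5 + v)²)*(1/(2*v)))/3 = ((v + (-5 + v)²)/(2*v))/3 = (v + (-5 + v)²)/(6*v))
(-35 - 33)*(4*(-1 + Q(-4))) = (-35 - 33)*(4*(-1 + (⅙)*(-4 + (-5 - 4)²)/(-4))) = -272*(-1 + (⅙)*(-¼)*(-4 + (-9)²)) = -272*(-1 + (⅙)*(-¼)*(-4 + 81)) = -272*(-1 + (⅙)*(-¼)*77) = -272*(-1 - 77/24) = -272*(-101)/24 = -68*(-101/6) = 3434/3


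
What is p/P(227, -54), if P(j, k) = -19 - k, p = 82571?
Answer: 82571/35 ≈ 2359.2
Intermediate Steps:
p/P(227, -54) = 82571/(-19 - 1*(-54)) = 82571/(-19 + 54) = 82571/35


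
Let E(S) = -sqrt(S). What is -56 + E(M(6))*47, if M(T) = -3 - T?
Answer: -56 - 141*I ≈ -56.0 - 141.0*I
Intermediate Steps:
-56 + E(M(6))*47 = -56 - sqrt(-3 - 1*6)*47 = -56 - sqrt(-3 - 6)*47 = -56 - sqrt(-9)*47 = -56 - 3*I*47 = -56 - 141*I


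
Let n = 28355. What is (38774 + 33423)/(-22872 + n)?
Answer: 72197/5483 ≈ 13.167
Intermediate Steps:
(38774 + 33423)/(-22872 + n) = (38774 + 33423)/(-22872 + 28355) = 72197/5483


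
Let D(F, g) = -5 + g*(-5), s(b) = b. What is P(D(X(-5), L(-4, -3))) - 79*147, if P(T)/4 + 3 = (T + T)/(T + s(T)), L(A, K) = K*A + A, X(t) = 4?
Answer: -11621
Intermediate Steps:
L(A, K) = A + A*K (L(A, K) = A*K + A = A + A*K)
D(F, g) = -5 - 5*g
P(T) = -8 (P(T) = -12 + 4*((T + T)/(T + T)) = -12 + 4*((2*T)/((2*T))) = -12 + 4*((2*T)*(1/(2*T))) = -12 + 4*1 = -12 + 4 = -8)
P(D(X(-5), L(-4, -3))) - 79*147 = -8 - 79*147 = -8 - 11613 = -11621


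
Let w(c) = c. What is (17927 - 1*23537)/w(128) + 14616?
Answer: 932619/64 ≈ 14572.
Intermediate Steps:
(17927 - 1*23537)/w(128) + 14616 = (17927 - 1*23537)/128 + 14616 = (17927 - 23537)*(1/128) + 14616 = -5610*1/128 + 14616 = -2805/64 + 14616 = 932619/64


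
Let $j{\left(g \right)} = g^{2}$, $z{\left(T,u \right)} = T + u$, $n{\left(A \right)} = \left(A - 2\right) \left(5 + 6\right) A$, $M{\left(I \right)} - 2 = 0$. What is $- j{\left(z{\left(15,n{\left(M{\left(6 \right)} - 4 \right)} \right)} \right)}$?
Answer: $-10609$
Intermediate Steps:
$M{\left(I \right)} = 2$ ($M{\left(I \right)} = 2 + 0 = 2$)
$n{\left(A \right)} = A \left(-22 + 11 A\right)$ ($n{\left(A \right)} = \left(-2 + A\right) 11 A = \left(-22 + 11 A\right) A = A \left(-22 + 11 A\right)$)
$- j{\left(z{\left(15,n{\left(M{\left(6 \right)} - 4 \right)} \right)} \right)} = - \left(15 + 11 \left(2 - 4\right) \left(-2 + \left(2 - 4\right)\right)\right)^{2} = - \left(15 + 11 \left(-2\right) \left(-2 - 2\right)\right)^{2} = - \left(15 + 11 \left(-2\right) \left(-4\right)\right)^{2} = - \left(15 + 88\right)^{2} = - 103^{2} = \left(-1\right) 10609 = -10609$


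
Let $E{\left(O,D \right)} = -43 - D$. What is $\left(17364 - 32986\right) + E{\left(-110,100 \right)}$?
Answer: $-15765$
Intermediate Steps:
$\left(17364 - 32986\right) + E{\left(-110,100 \right)} = \left(17364 - 32986\right) - 143 = -15622 - 143 = -15765$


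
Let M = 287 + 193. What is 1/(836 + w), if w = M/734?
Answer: 367/307052 ≈ 0.0011952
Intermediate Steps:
M = 480
w = 240/367 (w = 480/734 = 480*(1/734) = 240/367 ≈ 0.65395)
1/(836 + w) = 1/(836 + 240/367) = 1/(307052/367) = 367/307052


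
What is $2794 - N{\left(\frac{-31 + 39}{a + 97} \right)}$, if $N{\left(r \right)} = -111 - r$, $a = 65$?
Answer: $\frac{235309}{81} \approx 2905.1$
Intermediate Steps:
$2794 - N{\left(\frac{-31 + 39}{a + 97} \right)} = 2794 - \left(-111 - \frac{-31 + 39}{65 + 97}\right) = 2794 - \left(-111 - \frac{8}{162}\right) = 2794 - \left(-111 - 8 \cdot \frac{1}{162}\right) = 2794 - \left(-111 - \frac{4}{81}\right) = 2794 - - \frac{8995}{81} = 2794 + \frac{8995}{81} = \frac{235309}{81}$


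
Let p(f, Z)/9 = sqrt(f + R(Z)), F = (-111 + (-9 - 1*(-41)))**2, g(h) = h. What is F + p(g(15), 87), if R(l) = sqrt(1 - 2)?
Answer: 6241 + 9*sqrt(15 + I) ≈ 6275.9 + 1.1613*I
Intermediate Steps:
R(l) = I (R(l) = sqrt(-1) = I)
F = 6241 (F = (-111 + (-9 + 41))**2 = (-111 + 32)**2 = (-79)**2 = 6241)
p(f, Z) = 9*sqrt(I + f) (p(f, Z) = 9*sqrt(f + I) = 9*sqrt(I + f))
F + p(g(15), 87) = 6241 + 9*sqrt(I + 15) = 6241 + 9*sqrt(15 + I)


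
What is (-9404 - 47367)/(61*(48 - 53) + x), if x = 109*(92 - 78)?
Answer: -5161/111 ≈ -46.495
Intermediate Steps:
x = 1526 (x = 109*14 = 1526)
(-9404 - 47367)/(61*(48 - 53) + x) = (-9404 - 47367)/(61*(48 - 53) + 1526) = -56771/(61*(-5) + 1526) = -56771/(-305 + 1526) = -56771/1221 = -56771*1/1221 = -5161/111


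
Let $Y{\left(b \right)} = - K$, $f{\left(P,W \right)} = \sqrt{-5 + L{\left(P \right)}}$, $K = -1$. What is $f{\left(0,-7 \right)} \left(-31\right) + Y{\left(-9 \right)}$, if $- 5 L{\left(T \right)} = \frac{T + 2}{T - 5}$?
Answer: $1 - \frac{31 i \sqrt{123}}{5} \approx 1.0 - 68.761 i$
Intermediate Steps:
$L{\left(T \right)} = - \frac{2 + T}{5 \left(-5 + T\right)}$ ($L{\left(T \right)} = - \frac{\left(T + 2\right) \frac{1}{T - 5}}{5} = - \frac{\left(2 + T\right) \frac{1}{-5 + T}}{5} = - \frac{\frac{1}{-5 + T} \left(2 + T\right)}{5} = - \frac{2 + T}{5 \left(-5 + T\right)}$)
$f{\left(P,W \right)} = \sqrt{-5 + \frac{-2 - P}{5 \left(-5 + P\right)}}$
$Y{\left(b \right)} = 1$ ($Y{\left(b \right)} = \left(-1\right) \left(-1\right) = 1$)
$f{\left(0,-7 \right)} \left(-31\right) + Y{\left(-9 \right)} = \frac{\sqrt{5} \sqrt{\frac{123 - 0}{-5 + 0}}}{5} \left(-31\right) + 1 = \frac{\sqrt{5} \sqrt{\frac{123 + 0}{-5}}}{5} \left(-31\right) + 1 = \frac{\sqrt{5} \sqrt{\left(- \frac{1}{5}\right) 123}}{5} \left(-31\right) + 1 = \frac{\sqrt{5} \sqrt{- \frac{123}{5}}}{5} \left(-31\right) + 1 = \frac{\sqrt{5} \frac{i \sqrt{615}}{5}}{5} \left(-31\right) + 1 = \frac{i \sqrt{123}}{5} \left(-31\right) + 1 = - \frac{31 i \sqrt{123}}{5} + 1 = 1 - \frac{31 i \sqrt{123}}{5}$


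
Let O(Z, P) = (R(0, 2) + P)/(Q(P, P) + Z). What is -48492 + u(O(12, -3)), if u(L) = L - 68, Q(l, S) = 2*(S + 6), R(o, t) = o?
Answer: -291361/6 ≈ -48560.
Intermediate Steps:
Q(l, S) = 12 + 2*S (Q(l, S) = 2*(6 + S) = 12 + 2*S)
O(Z, P) = P/(12 + Z + 2*P) (O(Z, P) = (0 + P)/((12 + 2*P) + Z) = P/(12 + Z + 2*P))
u(L) = -68 + L
-48492 + u(O(12, -3)) = -48492 + (-68 - 3/(12 + 12 + 2*(-3))) = -48492 + (-68 - 3/(12 + 12 - 6)) = -48492 + (-68 - 3/18) = -48492 + (-68 - 3*1/18) = -48492 + (-68 - 1/6) = -48492 - 409/6 = -291361/6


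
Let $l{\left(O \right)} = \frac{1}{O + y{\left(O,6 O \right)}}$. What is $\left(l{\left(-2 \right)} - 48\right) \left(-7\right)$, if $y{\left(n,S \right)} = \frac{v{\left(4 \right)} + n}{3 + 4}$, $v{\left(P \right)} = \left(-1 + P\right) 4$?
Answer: $\frac{1393}{4} \approx 348.25$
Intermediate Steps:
$v{\left(P \right)} = -4 + 4 P$
$y{\left(n,S \right)} = \frac{12}{7} + \frac{n}{7}$ ($y{\left(n,S \right)} = \frac{\left(-4 + 4 \cdot 4\right) + n}{3 + 4} = \frac{\left(-4 + 16\right) + n}{7} = \left(12 + n\right) \frac{1}{7} = \frac{12}{7} + \frac{n}{7}$)
$l{\left(O \right)} = \frac{1}{\frac{12}{7} + \frac{8 O}{7}}$ ($l{\left(O \right)} = \frac{1}{O + \left(\frac{12}{7} + \frac{O}{7}\right)} = \frac{1}{\frac{12}{7} + \frac{8 O}{7}}$)
$\left(l{\left(-2 \right)} - 48\right) \left(-7\right) = \left(\frac{7}{4 \left(3 + 2 \left(-2\right)\right)} - 48\right) \left(-7\right) = \left(\frac{7}{4 \left(3 - 4\right)} - 48\right) \left(-7\right) = \left(\frac{7}{4 \left(-1\right)} - 48\right) \left(-7\right) = \left(\frac{7}{4} \left(-1\right) - 48\right) \left(-7\right) = \left(- \frac{7}{4} - 48\right) \left(-7\right) = \left(- \frac{199}{4}\right) \left(-7\right) = \frac{1393}{4}$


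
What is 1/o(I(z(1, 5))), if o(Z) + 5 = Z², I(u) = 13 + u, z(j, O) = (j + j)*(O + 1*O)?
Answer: 1/1084 ≈ 0.00092251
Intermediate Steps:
z(j, O) = 4*O*j (z(j, O) = (2*j)*(O + O) = (2*j)*(2*O) = 4*O*j)
o(Z) = -5 + Z²
1/o(I(z(1, 5))) = 1/(-5 + (13 + 4*5*1)²) = 1/(-5 + (13 + 20)²) = 1/(-5 + 33²) = 1/(-5 + 1089) = 1/1084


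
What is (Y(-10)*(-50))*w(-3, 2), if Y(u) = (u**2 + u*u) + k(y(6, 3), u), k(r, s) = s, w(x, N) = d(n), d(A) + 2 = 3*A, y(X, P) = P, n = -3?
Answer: 104500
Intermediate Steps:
d(A) = -2 + 3*A
w(x, N) = -11 (w(x, N) = -2 + 3*(-3) = -2 - 9 = -11)
Y(u) = u + 2*u**2 (Y(u) = (u**2 + u*u) + u = (u**2 + u**2) + u = 2*u**2 + u = u + 2*u**2)
(Y(-10)*(-50))*w(-3, 2) = (-10*(1 + 2*(-10))*(-50))*(-11) = (-10*(1 - 20)*(-50))*(-11) = (-10*(-19)*(-50))*(-11) = (190*(-50))*(-11) = -9500*(-11) = 104500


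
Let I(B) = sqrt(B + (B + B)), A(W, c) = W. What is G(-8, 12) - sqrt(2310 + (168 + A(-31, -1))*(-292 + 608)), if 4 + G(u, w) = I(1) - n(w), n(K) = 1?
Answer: -5 + sqrt(3) - 151*sqrt(2) ≈ -216.81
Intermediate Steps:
I(B) = sqrt(3)*sqrt(B) (I(B) = sqrt(B + 2*B) = sqrt(3*B) = sqrt(3)*sqrt(B))
G(u, w) = -5 + sqrt(3) (G(u, w) = -4 + (sqrt(3)*sqrt(1) - 1*1) = -4 + (sqrt(3)*1 - 1) = -4 + (sqrt(3) - 1) = -4 + (-1 + sqrt(3)) = -5 + sqrt(3))
G(-8, 12) - sqrt(2310 + (168 + A(-31, -1))*(-292 + 608)) = (-5 + sqrt(3)) - sqrt(2310 + (168 - 31)*(-292 + 608)) = (-5 + sqrt(3)) - sqrt(2310 + 137*316) = (-5 + sqrt(3)) - sqrt(2310 + 43292) = (-5 + sqrt(3)) - sqrt(45602) = (-5 + sqrt(3)) - 151*sqrt(2) = -5 + sqrt(3) - 151*sqrt(2)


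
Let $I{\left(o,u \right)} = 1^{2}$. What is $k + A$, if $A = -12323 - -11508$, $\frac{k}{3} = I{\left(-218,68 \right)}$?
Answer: $-812$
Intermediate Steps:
$I{\left(o,u \right)} = 1$
$k = 3$ ($k = 3 \cdot 1 = 3$)
$A = -815$ ($A = -12323 + 11508 = -815$)
$k + A = 3 - 815 = -812$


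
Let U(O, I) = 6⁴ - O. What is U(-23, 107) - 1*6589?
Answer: -5270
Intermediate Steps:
U(O, I) = 1296 - O
U(-23, 107) - 1*6589 = (1296 - 1*(-23)) - 1*6589 = (1296 + 23) - 6589 = 1319 - 6589 = -5270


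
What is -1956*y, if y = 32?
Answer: -62592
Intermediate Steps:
-1956*y = -1956*32 = -62592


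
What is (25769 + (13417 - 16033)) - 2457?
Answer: 20696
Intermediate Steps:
(25769 + (13417 - 16033)) - 2457 = (25769 - 2616) - 2457 = 23153 - 2457 = 20696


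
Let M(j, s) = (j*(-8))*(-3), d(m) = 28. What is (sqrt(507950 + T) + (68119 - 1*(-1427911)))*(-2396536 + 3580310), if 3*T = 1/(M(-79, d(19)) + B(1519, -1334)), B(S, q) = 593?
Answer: 1770961417220 + 1183774*sqrt(7761618730041)/3909 ≈ 1.7718e+12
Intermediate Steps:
M(j, s) = 24*j (M(j, s) = -8*j*(-3) = 24*j)
T = -1/3909 (T = 1/(3*(24*(-79) + 593)) = 1/(3*(-1896 + 593)) = (1/3)/(-1303) = (1/3)*(-1/1303) = -1/3909 ≈ -0.00025582)
(sqrt(507950 + T) + (68119 - 1*(-1427911)))*(-2396536 + 3580310) = (sqrt(507950 - 1/3909) + (68119 - 1*(-1427911)))*(-2396536 + 3580310) = (sqrt(1985576549/3909) + (68119 + 1427911))*1183774 = (sqrt(7761618730041)/3909 + 1496030)*1183774 = (1496030 + sqrt(7761618730041)/3909)*1183774 = 1770961417220 + 1183774*sqrt(7761618730041)/3909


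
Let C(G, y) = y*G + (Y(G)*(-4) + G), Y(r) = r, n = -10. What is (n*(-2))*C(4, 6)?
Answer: 240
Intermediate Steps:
C(G, y) = -3*G + G*y (C(G, y) = y*G + (G*(-4) + G) = G*y + (-4*G + G) = G*y - 3*G = -3*G + G*y)
(n*(-2))*C(4, 6) = (-10*(-2))*(4*(-3 + 6)) = 20*(4*3) = 20*12 = 240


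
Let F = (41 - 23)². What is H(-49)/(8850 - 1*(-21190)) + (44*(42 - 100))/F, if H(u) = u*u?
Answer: -18971039/2433240 ≈ -7.7966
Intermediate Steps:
H(u) = u²
F = 324 (F = 18² = 324)
H(-49)/(8850 - 1*(-21190)) + (44*(42 - 100))/F = (-49)²/(8850 - 1*(-21190)) + (44*(42 - 100))/324 = 2401/(8850 + 21190) + (44*(-58))*(1/324) = 2401/30040 - 2552*1/324 = 2401*(1/30040) - 638/81 = 2401/30040 - 638/81 = -18971039/2433240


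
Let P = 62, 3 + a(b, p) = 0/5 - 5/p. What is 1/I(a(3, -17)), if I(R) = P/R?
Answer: -23/527 ≈ -0.043643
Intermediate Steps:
a(b, p) = -3 - 5/p (a(b, p) = -3 + (0/5 - 5/p) = -3 + (0*(⅕) - 5/p) = -3 + (0 - 5/p) = -3 - 5/p)
I(R) = 62/R
1/I(a(3, -17)) = 1/(62/(-3 - 5/(-17))) = 1/(62/(-3 - 5*(-1/17))) = 1/(62/(-3 + 5/17)) = 1/(62/(-46/17)) = 1/(62*(-17/46)) = 1/(-527/23) = -23/527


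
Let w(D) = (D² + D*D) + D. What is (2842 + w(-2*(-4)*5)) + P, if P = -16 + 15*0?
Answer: 6066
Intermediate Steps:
P = -16 (P = -16 + 0 = -16)
w(D) = D + 2*D² (w(D) = (D² + D²) + D = 2*D² + D = D + 2*D²)
(2842 + w(-2*(-4)*5)) + P = (2842 + (-2*(-4)*5)*(1 + 2*(-2*(-4)*5))) - 16 = (2842 + (8*5)*(1 + 2*(8*5))) - 16 = (2842 + 40*(1 + 2*40)) - 16 = (2842 + 40*(1 + 80)) - 16 = (2842 + 40*81) - 16 = (2842 + 3240) - 16 = 6082 - 16 = 6066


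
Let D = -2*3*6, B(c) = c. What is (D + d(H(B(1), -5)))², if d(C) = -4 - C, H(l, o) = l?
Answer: 1681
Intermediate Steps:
D = -36 (D = -6*6 = -36)
(D + d(H(B(1), -5)))² = (-36 + (-4 - 1*1))² = (-36 + (-4 - 1))² = (-36 - 5)² = (-41)² = 1681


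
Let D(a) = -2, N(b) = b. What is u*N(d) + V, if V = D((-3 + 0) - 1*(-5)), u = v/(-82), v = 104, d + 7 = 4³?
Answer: -3046/41 ≈ -74.293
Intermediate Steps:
d = 57 (d = -7 + 4³ = -7 + 64 = 57)
u = -52/41 (u = 104/(-82) = 104*(-1/82) = -52/41 ≈ -1.2683)
V = -2
u*N(d) + V = -52/41*57 - 2 = -2964/41 - 2 = -3046/41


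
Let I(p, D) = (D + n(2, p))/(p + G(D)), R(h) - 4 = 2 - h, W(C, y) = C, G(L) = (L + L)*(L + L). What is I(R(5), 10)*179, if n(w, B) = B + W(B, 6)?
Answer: 2148/401 ≈ 5.3566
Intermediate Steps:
G(L) = 4*L**2 (G(L) = (2*L)*(2*L) = 4*L**2)
R(h) = 6 - h (R(h) = 4 + (2 - h) = 6 - h)
n(w, B) = 2*B (n(w, B) = B + B = 2*B)
I(p, D) = (D + 2*p)/(p + 4*D**2)
I(R(5), 10)*179 = ((10 + 2*(6 - 1*5))/((6 - 1*5) + 4*10**2))*179 = ((10 + 2*(6 - 5))/((6 - 5) + 4*100))*179 = ((10 + 2*1)/(1 + 400))*179 = ((10 + 2)/401)*179 = ((1/401)*12)*179 = (12/401)*179 = 2148/401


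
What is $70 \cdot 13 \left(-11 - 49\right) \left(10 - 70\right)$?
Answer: $3276000$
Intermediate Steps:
$70 \cdot 13 \left(-11 - 49\right) \left(10 - 70\right) = 910 \left(\left(-60\right) \left(-60\right)\right) = 910 \cdot 3600 = 3276000$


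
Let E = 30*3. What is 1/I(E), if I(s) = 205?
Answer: 1/205 ≈ 0.0048781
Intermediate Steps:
E = 90
1/I(E) = 1/205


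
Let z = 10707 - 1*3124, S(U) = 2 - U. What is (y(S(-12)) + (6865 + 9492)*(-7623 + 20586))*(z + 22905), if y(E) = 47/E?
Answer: 45251831088524/7 ≈ 6.4645e+12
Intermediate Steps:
z = 7583 (z = 10707 - 3124 = 7583)
(y(S(-12)) + (6865 + 9492)*(-7623 + 20586))*(z + 22905) = (47/(2 - 1*(-12)) + (6865 + 9492)*(-7623 + 20586))*(7583 + 22905) = (47/(2 + 12) + 16357*12963)*30488 = (47/14 + 212035791)*30488 = (2968501121/14)*30488 = 45251831088524/7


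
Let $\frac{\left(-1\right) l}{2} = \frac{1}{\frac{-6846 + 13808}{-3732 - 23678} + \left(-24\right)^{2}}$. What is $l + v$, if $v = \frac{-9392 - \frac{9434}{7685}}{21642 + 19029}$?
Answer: $- \frac{3636260908244}{15511063343235} \approx -0.23443$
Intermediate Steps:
$l = - \frac{27410}{7890599}$ ($l = - \frac{2}{\frac{-6846 + 13808}{-3732 - 23678} + \left(-24\right)^{2}} = - \frac{2}{\frac{6962}{-27410} + 576} = - \frac{2}{6962 \left(- \frac{1}{27410}\right) + 576} = - \frac{2}{- \frac{3481}{13705} + 576} = - \frac{2}{\frac{7890599}{13705}} = \left(-2\right) \frac{13705}{7890599} = - \frac{27410}{7890599} \approx -0.0034738$)
$v = - \frac{454006}{1965765}$ ($v = \frac{-9392 - \frac{178}{145}}{40671} = \left(-9392 - \frac{178}{145}\right) \frac{1}{40671} = \left(- \frac{1362018}{145}\right) \frac{1}{40671} = - \frac{454006}{1965765} \approx -0.23096$)
$l + v = - \frac{27410}{7890599} - \frac{454006}{1965765} = - \frac{3636260908244}{15511063343235}$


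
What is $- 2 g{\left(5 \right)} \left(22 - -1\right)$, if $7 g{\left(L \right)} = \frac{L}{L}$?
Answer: $- \frac{46}{7} \approx -6.5714$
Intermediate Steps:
$g{\left(L \right)} = \frac{1}{7}$ ($g{\left(L \right)} = \frac{L \frac{1}{L}}{7} = \frac{1}{7} \cdot 1 = \frac{1}{7}$)
$- 2 g{\left(5 \right)} \left(22 - -1\right) = \left(-2\right) \frac{1}{7} \left(22 - -1\right) = - \frac{2 \left(22 + 1\right)}{7} = \left(- \frac{2}{7}\right) 23 = - \frac{46}{7}$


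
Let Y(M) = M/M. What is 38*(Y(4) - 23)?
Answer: -836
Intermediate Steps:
Y(M) = 1
38*(Y(4) - 23) = 38*(1 - 23) = 38*(-22) = -836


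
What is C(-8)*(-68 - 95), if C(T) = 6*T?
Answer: 7824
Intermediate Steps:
C(-8)*(-68 - 95) = (6*(-8))*(-68 - 95) = -48*(-163) = 7824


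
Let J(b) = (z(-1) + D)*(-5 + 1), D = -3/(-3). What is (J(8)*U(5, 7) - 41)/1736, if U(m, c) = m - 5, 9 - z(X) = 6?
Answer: -41/1736 ≈ -0.023618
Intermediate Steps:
z(X) = 3 (z(X) = 9 - 1*6 = 9 - 6 = 3)
D = 1 (D = -3*(-⅓) = 1)
U(m, c) = -5 + m
J(b) = -16 (J(b) = (3 + 1)*(-5 + 1) = 4*(-4) = -16)
(J(8)*U(5, 7) - 41)/1736 = (-16*(-5 + 5) - 41)/1736 = (-16*0 - 41)*(1/1736) = (0 - 41)*(1/1736) = -41*1/1736 = -41/1736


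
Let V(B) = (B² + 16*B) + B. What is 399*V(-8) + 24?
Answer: -28704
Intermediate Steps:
V(B) = B² + 17*B
399*V(-8) + 24 = 399*(-8*(17 - 8)) + 24 = 399*(-8*9) + 24 = 399*(-72) + 24 = -28728 + 24 = -28704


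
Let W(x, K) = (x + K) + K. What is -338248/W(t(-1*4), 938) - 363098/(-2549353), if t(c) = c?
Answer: -107704229261/596548602 ≈ -180.55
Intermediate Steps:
W(x, K) = x + 2*K (W(x, K) = (K + x) + K = x + 2*K)
-338248/W(t(-1*4), 938) - 363098/(-2549353) = -338248/(-1*4 + 2*938) - 363098/(-2549353) = -338248/(-4 + 1876) - 363098*(-1/2549353) = -338248/1872 + 363098/2549353 = -338248*1/1872 + 363098/2549353 = -42281/234 + 363098/2549353 = -107704229261/596548602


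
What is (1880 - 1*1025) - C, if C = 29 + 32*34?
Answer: -262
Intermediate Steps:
C = 1117 (C = 29 + 1088 = 1117)
(1880 - 1*1025) - C = (1880 - 1*1025) - 1*1117 = (1880 - 1025) - 1117 = 855 - 1117 = -262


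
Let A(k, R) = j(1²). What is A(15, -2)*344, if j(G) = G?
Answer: 344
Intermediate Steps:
A(k, R) = 1 (A(k, R) = 1² = 1)
A(15, -2)*344 = 1*344 = 344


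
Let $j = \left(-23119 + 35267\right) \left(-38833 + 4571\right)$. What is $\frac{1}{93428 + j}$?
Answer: $- \frac{1}{416121348} \approx -2.4031 \cdot 10^{-9}$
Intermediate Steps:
$j = -416214776$ ($j = 12148 \left(-34262\right) = -416214776$)
$\frac{1}{93428 + j} = \frac{1}{93428 - 416214776} = \frac{1}{-416121348} = - \frac{1}{416121348}$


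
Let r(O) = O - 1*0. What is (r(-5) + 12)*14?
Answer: 98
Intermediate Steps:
r(O) = O (r(O) = O + 0 = O)
(r(-5) + 12)*14 = (-5 + 12)*14 = 7*14 = 98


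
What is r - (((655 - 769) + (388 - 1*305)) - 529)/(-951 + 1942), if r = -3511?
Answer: -3478841/991 ≈ -3510.4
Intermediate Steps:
r - (((655 - 769) + (388 - 1*305)) - 529)/(-951 + 1942) = -3511 - (((655 - 769) + (388 - 1*305)) - 529)/(-951 + 1942) = -3511 - ((-114 + (388 - 305)) - 529)/991 = -3511 - ((-114 + 83) - 529)/991 = -3511 - (-31 - 529)/991 = -3511 - (-560)/991 = -3511 - 1*(-560/991) = -3511 + 560/991 = -3478841/991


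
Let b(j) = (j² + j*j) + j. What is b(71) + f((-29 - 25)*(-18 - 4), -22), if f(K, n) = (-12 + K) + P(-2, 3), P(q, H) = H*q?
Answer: 11323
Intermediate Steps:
f(K, n) = -18 + K (f(K, n) = (-12 + K) + 3*(-2) = (-12 + K) - 6 = -18 + K)
b(j) = j + 2*j² (b(j) = (j² + j²) + j = 2*j² + j = j + 2*j²)
b(71) + f((-29 - 25)*(-18 - 4), -22) = 71*(1 + 2*71) + (-18 + (-29 - 25)*(-18 - 4)) = 71*(1 + 142) + (-18 - 54*(-22)) = 71*143 + (-18 + 1188) = 10153 + 1170 = 11323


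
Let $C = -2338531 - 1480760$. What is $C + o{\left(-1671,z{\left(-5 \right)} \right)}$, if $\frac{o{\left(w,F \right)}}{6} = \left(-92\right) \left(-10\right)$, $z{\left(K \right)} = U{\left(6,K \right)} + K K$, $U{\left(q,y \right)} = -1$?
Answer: $-3813771$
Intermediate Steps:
$C = -3819291$ ($C = -2338531 - 1480760 = -3819291$)
$z{\left(K \right)} = -1 + K^{2}$ ($z{\left(K \right)} = -1 + K K = -1 + K^{2}$)
$o{\left(w,F \right)} = 5520$ ($o{\left(w,F \right)} = 6 \left(\left(-92\right) \left(-10\right)\right) = 6 \cdot 920 = 5520$)
$C + o{\left(-1671,z{\left(-5 \right)} \right)} = -3819291 + 5520 = -3813771$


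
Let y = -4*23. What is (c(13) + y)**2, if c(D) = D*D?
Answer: 5929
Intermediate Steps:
c(D) = D**2
y = -92
(c(13) + y)**2 = (13**2 - 92)**2 = (169 - 92)**2 = 77**2 = 5929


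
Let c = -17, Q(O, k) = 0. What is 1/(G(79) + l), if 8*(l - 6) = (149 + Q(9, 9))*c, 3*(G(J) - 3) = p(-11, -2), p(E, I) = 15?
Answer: -8/2421 ≈ -0.0033044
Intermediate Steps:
G(J) = 8 (G(J) = 3 + (⅓)*15 = 3 + 5 = 8)
l = -2485/8 (l = 6 + ((149 + 0)*(-17))/8 = 6 + (149*(-17))/8 = 6 + (⅛)*(-2533) = 6 - 2533/8 = -2485/8 ≈ -310.63)
1/(G(79) + l) = 1/(8 - 2485/8) = 1/(-2421/8) = -8/2421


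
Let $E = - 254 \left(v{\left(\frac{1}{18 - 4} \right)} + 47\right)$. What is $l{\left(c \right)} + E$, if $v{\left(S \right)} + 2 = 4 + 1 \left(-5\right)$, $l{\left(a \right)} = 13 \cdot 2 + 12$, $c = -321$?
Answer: $-11138$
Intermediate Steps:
$l{\left(a \right)} = 38$ ($l{\left(a \right)} = 26 + 12 = 38$)
$v{\left(S \right)} = -3$ ($v{\left(S \right)} = -2 + \left(4 + 1 \left(-5\right)\right) = -2 + \left(4 - 5\right) = -2 - 1 = -3$)
$E = -11176$ ($E = - 254 \left(-3 + 47\right) = \left(-254\right) 44 = -11176$)
$l{\left(c \right)} + E = 38 - 11176 = -11138$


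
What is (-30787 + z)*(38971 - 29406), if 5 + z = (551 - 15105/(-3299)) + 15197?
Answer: -474567962815/3299 ≈ -1.4385e+8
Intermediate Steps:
z = 51951262/3299 (z = -5 + ((551 - 15105/(-3299)) + 15197) = -5 + ((551 - 15105*(-1/3299)) + 15197) = -5 + ((551 + 15105/3299) + 15197) = -5 + (1832854/3299 + 15197) = -5 + 51967757/3299 = 51951262/3299 ≈ 15748.)
(-30787 + z)*(38971 - 29406) = (-30787 + 51951262/3299)*(38971 - 29406) = -49615051/3299*9565 = -474567962815/3299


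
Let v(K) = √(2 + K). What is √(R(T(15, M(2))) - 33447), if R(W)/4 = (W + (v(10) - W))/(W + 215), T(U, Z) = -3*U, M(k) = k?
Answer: √(-241654575 + 340*√3)/85 ≈ 182.89*I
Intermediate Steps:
R(W) = 8*√3/(215 + W) (R(W) = 4*((W + (√(2 + 10) - W))/(W + 215)) = 4*((W + (√12 - W))/(215 + W)) = 4*((W + (2*√3 - W))/(215 + W)) = 4*((W + (-W + 2*√3))/(215 + W)) = 4*((2*√3)/(215 + W)) = 4*(2*√3/(215 + W)) = 8*√3/(215 + W))
√(R(T(15, M(2))) - 33447) = √(8*√3/(215 - 3*15) - 33447) = √(8*√3/(215 - 45) - 33447) = √(8*√3/170 - 33447) = √(8*√3*(1/170) - 33447) = √(4*√3/85 - 33447) = √(-33447 + 4*√3/85)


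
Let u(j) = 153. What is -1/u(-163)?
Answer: -1/153 ≈ -0.0065359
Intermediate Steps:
-1/u(-163) = -1/153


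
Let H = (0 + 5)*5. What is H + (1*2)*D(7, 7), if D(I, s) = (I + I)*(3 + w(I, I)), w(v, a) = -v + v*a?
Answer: 1285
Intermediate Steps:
H = 25 (H = 5*5 = 25)
w(v, a) = -v + a*v
D(I, s) = 2*I*(3 + I*(-1 + I)) (D(I, s) = (I + I)*(3 + I*(-1 + I)) = (2*I)*(3 + I*(-1 + I)) = 2*I*(3 + I*(-1 + I)))
H + (1*2)*D(7, 7) = 25 + (1*2)*(2*7*(3 + 7*(-1 + 7))) = 25 + 2*(2*7*(3 + 7*6)) = 25 + 2*(2*7*(3 + 42)) = 25 + 2*(2*7*45) = 25 + 2*630 = 25 + 1260 = 1285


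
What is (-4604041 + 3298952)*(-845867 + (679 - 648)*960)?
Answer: 1065092268523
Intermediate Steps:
(-4604041 + 3298952)*(-845867 + (679 - 648)*960) = -1305089*(-845867 + 31*960) = -1305089*(-845867 + 29760) = -1305089*(-816107) = 1065092268523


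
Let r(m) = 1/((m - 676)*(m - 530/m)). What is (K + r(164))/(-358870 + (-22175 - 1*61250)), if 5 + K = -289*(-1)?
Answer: -958456791/1492678396160 ≈ -0.00064211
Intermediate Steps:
K = 284 (K = -5 - 289*(-1) = -5 + 289 = 284)
r(m) = 1/((-676 + m)*(m - 530/m))
(K + r(164))/(-358870 + (-22175 - 1*61250)) = (284 + 164/(358280 + 164**3 - 676*164**2 - 530*164))/(-358870 + (-22175 - 1*61250)) = (284 + 164/(358280 + 4410944 - 676*26896 - 86920))/(-358870 + (-22175 - 61250)) = (284 + 164/(358280 + 4410944 - 18181696 - 86920))/(-358870 - 83425) = (284 + 164/(-13499392))/(-442295) = (284 + 164*(-1/13499392))*(-1/442295) = (284 - 41/3374848)*(-1/442295) = (958456791/3374848)*(-1/442295) = -958456791/1492678396160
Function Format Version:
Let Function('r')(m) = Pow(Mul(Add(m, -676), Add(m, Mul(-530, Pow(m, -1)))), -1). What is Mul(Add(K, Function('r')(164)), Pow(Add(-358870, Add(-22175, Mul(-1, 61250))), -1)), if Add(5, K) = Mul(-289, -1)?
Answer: Rational(-958456791, 1492678396160) ≈ -0.00064211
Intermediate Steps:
K = 284 (K = Add(-5, Mul(-289, -1)) = Add(-5, 289) = 284)
Function('r')(m) = Mul(Pow(Add(-676, m), -1), Pow(Add(m, Mul(-530, Pow(m, -1))), -1)) (Function('r')(m) = Pow(Mul(Add(-676, m), Add(m, Mul(-530, Pow(m, -1)))), -1) = Mul(Pow(Add(-676, m), -1), Pow(Add(m, Mul(-530, Pow(m, -1))), -1)))
Mul(Add(K, Function('r')(164)), Pow(Add(-358870, Add(-22175, Mul(-1, 61250))), -1)) = Mul(Add(284, Mul(164, Pow(Add(358280, Pow(164, 3), Mul(-676, Pow(164, 2)), Mul(-530, 164)), -1))), Pow(Add(-358870, Add(-22175, Mul(-1, 61250))), -1)) = Mul(Add(284, Mul(164, Pow(Add(358280, 4410944, Mul(-676, 26896), -86920), -1))), Pow(Add(-358870, Add(-22175, -61250)), -1)) = Mul(Add(284, Mul(164, Pow(Add(358280, 4410944, -18181696, -86920), -1))), Pow(Add(-358870, -83425), -1)) = Mul(Add(284, Mul(164, Pow(-13499392, -1))), Pow(-442295, -1)) = Mul(Add(284, Mul(164, Rational(-1, 13499392))), Rational(-1, 442295)) = Mul(Add(284, Rational(-41, 3374848)), Rational(-1, 442295)) = Mul(Rational(958456791, 3374848), Rational(-1, 442295)) = Rational(-958456791, 1492678396160)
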